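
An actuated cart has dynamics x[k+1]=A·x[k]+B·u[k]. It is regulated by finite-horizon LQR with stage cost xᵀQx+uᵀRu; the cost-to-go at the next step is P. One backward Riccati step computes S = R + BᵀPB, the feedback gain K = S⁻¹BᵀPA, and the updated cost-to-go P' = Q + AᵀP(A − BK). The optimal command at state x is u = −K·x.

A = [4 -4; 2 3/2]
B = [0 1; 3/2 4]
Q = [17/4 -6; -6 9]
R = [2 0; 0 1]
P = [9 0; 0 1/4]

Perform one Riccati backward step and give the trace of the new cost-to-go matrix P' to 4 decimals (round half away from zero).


BᵀP = [0.0000 0.3750; 9.0000 1.0000]
S = R + BᵀPB = [2 0; 0 1] + [0.5625 1.5000; 1.5000 13.0000] = [2.5625 1.5000; 1.5000 14.0000]
BᵀPA = [0.7500 0.5625; 38.0000 -34.5000]
K = S⁻¹·BᵀPA = [-1.3829 1.7732; 2.8625 -2.6543]
A−BK = [1.1375 -1.3457; -7.3755 9.4572]
AᵀP(A−BK) = [37.2639 -43.7175; -43.7175 51.9926]
P' = Q + AᵀP(A−BK) = [41.5139 -49.7175; -49.7175 60.9926]
tr(P') = 102.5065

102.5065


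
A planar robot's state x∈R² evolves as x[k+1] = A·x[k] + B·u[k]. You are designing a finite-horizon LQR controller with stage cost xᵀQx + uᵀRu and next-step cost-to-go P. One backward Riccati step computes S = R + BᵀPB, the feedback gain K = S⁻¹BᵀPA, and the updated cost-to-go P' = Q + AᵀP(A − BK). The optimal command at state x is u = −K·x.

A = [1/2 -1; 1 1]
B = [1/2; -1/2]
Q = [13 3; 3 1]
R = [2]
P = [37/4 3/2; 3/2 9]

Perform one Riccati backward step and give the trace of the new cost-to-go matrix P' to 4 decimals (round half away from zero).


BᵀP = [3.8750 -3.7500]
S = R + BᵀPB = [2] + [3.8125] = [5.8125]
BᵀPA = [-1.8125 -7.6250]
K = S⁻¹·BᵀPA = [-0.3118 -1.3118]
A−BK = [0.6559 -0.3441; 0.8441 0.3441]
AᵀP(A−BK) = [12.2473 1.2473; 1.2473 5.2473]
P' = Q + AᵀP(A−BK) = [25.2473 4.2473; 4.2473 6.2473]
tr(P') = 31.4946

31.4946


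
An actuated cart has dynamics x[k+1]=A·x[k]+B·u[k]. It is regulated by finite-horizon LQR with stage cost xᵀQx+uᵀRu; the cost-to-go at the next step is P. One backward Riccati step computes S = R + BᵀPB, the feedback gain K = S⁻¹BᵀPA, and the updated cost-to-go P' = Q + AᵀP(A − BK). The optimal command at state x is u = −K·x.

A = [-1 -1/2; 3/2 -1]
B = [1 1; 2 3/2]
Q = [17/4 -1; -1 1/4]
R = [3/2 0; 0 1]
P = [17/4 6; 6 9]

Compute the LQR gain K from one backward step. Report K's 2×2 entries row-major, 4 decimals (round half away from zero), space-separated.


BᵀP = [16.2500 24.0000; 13.2500 19.5000]
S = R + BᵀPB = [3/2 0; 0 1] + [64.2500 52.2500; 52.2500 42.5000] = [65.7500 52.2500; 52.2500 43.5000]
BᵀPA = [19.7500 -32.1250; 16.0000 -26.1250]
K = S⁻¹·BᵀPA = [0.1778 -0.2492; 0.1543 -0.3013]
A−BK = [-1.3321 0.0505; 0.9130 -0.0497]
AᵀP(A−BK) = [0.5204 -0.1333; -0.1333 0.1869]
P' = Q + AᵀP(A−BK) = [4.7704 -1.1333; -1.1333 0.4369]
tr(P') = 5.2073

0.1778 -0.2492 0.1543 -0.3013


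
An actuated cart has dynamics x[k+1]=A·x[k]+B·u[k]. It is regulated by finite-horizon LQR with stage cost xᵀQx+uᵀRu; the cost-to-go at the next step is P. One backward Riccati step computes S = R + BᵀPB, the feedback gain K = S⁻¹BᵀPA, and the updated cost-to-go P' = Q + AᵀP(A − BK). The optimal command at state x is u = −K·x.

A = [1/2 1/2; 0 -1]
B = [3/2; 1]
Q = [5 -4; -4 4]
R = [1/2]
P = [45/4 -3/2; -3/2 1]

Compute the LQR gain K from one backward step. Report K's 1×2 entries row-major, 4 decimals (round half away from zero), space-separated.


BᵀP = [15.3750 -1.2500]
S = R + BᵀPB = [1/2] + [21.8125] = [22.3125]
BᵀPA = [7.6875 8.9375]
K = S⁻¹·BᵀPA = [0.3445 0.4006]
A−BK = [-0.0168 -0.1008; -0.3445 -1.4006]
AᵀP(A−BK) = [0.1639 0.4832; 0.4832 1.7325]
P' = Q + AᵀP(A−BK) = [5.1639 -3.5168; -3.5168 5.7325]
tr(P') = 10.8964

0.3445 0.4006


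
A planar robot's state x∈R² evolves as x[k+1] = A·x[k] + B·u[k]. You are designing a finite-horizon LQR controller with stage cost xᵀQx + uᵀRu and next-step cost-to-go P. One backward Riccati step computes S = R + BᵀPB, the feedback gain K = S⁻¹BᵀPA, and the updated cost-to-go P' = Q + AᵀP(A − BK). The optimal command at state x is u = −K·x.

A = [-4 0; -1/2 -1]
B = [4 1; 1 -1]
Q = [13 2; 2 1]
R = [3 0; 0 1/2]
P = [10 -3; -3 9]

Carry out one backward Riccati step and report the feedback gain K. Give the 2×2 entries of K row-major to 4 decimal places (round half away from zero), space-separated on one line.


BᵀP = [37.0000 -3.0000; 13.0000 -12.0000]
S = R + BᵀPB = [3 0; 0 1/2] + [145.0000 40.0000; 40.0000 25.0000] = [148.0000 40.0000; 40.0000 25.5000]
BᵀPA = [-146.5000 3.0000; -46.0000 12.0000]
K = S⁻¹·BᵀPA = [-0.8720 -0.1856; -0.4361 0.7617]
A−BK = [-0.0759 -0.0193; -0.0641 -0.0527]
AᵀP(A−BK) = [2.4416 0.3488; 0.3488 0.4161]
P' = Q + AᵀP(A−BK) = [15.4416 2.3488; 2.3488 1.4161]
tr(P') = 16.8577

-0.8720 -0.1856 -0.4361 0.7617


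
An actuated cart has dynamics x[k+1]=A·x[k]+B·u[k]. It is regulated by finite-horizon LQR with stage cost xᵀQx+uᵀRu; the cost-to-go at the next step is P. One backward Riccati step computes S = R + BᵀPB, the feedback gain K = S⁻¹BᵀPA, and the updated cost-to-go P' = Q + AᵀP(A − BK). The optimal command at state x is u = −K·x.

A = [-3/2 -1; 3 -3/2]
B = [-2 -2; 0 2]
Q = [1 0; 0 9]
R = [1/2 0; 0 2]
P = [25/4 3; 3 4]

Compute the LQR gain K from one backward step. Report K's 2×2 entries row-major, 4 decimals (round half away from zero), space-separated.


-0.6038 1.1506 1.2421 -0.6030

BᵀP = [-12.5000 -6.0000; -6.5000 2.0000]
S = R + BᵀPB = [1/2 0; 0 2] + [25.0000 13.0000; 13.0000 17.0000] = [25.5000 13.0000; 13.0000 19.0000]
BᵀPA = [0.7500 21.5000; 15.7500 3.5000]
K = S⁻¹·BᵀPA = [-0.6038 1.1506; 1.2421 -0.6030]
A−BK = [-0.2235 0.0951; 0.5158 -0.2940]
AᵀP(A−BK) = [3.9527 -2.2405; -2.2405 1.6236]
P' = Q + AᵀP(A−BK) = [4.9527 -2.2405; -2.2405 10.6236]
tr(P') = 15.5763


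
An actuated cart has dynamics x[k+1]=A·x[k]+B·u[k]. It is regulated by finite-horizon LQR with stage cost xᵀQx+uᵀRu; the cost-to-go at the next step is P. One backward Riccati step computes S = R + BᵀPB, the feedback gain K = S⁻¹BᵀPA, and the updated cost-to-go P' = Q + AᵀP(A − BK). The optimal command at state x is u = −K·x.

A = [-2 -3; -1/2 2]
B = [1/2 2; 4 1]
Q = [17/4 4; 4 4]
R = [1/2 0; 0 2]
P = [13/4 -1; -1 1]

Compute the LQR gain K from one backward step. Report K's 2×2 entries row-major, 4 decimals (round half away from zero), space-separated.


0.1446 0.9253 -0.8599 -1.4453

BᵀP = [-2.3750 3.5000; 5.5000 -1.0000]
S = R + BᵀPB = [1/2 0; 0 2] + [12.8125 -1.2500; -1.2500 10.0000] = [13.3125 -1.2500; -1.2500 12.0000]
BᵀPA = [3.0000 14.1250; -10.5000 -18.5000]
K = S⁻¹·BᵀPA = [0.1446 0.9253; -0.8599 -1.4453]
A−BK = [-0.3524 -0.5721; -0.2185 -0.2560]
AᵀP(A−BK) = [1.7868 3.0486; 3.0486 5.4421]
P' = Q + AᵀP(A−BK) = [6.0368 7.0486; 7.0486 9.4421]
tr(P') = 15.4790


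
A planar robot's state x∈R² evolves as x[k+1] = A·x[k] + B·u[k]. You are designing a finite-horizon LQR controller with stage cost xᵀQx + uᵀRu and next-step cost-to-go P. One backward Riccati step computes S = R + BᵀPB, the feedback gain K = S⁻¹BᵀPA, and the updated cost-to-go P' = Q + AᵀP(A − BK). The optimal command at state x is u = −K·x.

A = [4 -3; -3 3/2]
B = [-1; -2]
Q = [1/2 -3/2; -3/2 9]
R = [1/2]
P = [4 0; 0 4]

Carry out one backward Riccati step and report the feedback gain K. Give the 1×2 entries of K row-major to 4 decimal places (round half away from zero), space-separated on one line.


BᵀP = [-4.0000 -8.0000]
S = R + BᵀPB = [1/2] + [20.0000] = [20.5000]
BᵀPA = [8.0000 0.0000]
K = S⁻¹·BᵀPA = [0.3902 0.0000]
A−BK = [4.3902 -3.0000; -2.2195 1.5000]
AᵀP(A−BK) = [96.8780 -66.0000; -66.0000 45.0000]
P' = Q + AᵀP(A−BK) = [97.3780 -67.5000; -67.5000 54.0000]
tr(P') = 151.3780

0.3902 0.0000


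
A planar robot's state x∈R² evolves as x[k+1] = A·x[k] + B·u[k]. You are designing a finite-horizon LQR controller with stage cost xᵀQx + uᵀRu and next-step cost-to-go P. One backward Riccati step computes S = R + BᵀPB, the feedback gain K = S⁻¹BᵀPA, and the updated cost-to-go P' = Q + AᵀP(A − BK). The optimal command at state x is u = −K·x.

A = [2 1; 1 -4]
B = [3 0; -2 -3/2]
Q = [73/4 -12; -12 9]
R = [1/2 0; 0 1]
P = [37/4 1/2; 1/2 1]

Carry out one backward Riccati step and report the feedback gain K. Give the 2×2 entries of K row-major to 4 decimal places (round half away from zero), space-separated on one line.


0.6582 0.3376 -1.0750 1.5375

BᵀP = [26.7500 -0.5000; -0.7500 -1.5000]
S = R + BᵀPB = [1/2 0; 0 1] + [81.2500 0.7500; 0.7500 2.2500] = [81.7500 0.7500; 0.7500 3.2500]
BᵀPA = [53.0000 28.7500; -3.0000 5.2500]
K = S⁻¹·BᵀPA = [0.6582 0.3376; -1.0750 1.5375]
A−BK = [0.0255 -0.0127; 0.7039 -1.0186]
AᵀP(A−BK) = [1.8916 -2.2791; -2.2791 3.4729]
P' = Q + AᵀP(A−BK) = [20.1416 -14.2791; -14.2791 12.4729]
tr(P') = 32.6145


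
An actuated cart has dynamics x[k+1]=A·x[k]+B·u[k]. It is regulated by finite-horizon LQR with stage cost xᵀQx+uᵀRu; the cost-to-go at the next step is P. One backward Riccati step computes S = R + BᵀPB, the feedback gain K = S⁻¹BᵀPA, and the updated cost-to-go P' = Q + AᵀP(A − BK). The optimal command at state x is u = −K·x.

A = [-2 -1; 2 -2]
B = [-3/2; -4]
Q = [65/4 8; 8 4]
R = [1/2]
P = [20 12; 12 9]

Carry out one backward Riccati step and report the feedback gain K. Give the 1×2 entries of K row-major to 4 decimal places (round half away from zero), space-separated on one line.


BᵀP = [-78.0000 -54.0000]
S = R + BᵀPB = [1/2] + [333.0000] = [333.5000]
BᵀPA = [48.0000 186.0000]
K = S⁻¹·BᵀPA = [0.1439 0.5577]
A−BK = [-1.7841 -0.1634; 2.5757 0.2309]
AᵀP(A−BK) = [13.0915 1.2294; 1.2294 0.2639]
P' = Q + AᵀP(A−BK) = [29.3415 9.2294; 9.2294 4.2639]
tr(P') = 33.6053

0.1439 0.5577


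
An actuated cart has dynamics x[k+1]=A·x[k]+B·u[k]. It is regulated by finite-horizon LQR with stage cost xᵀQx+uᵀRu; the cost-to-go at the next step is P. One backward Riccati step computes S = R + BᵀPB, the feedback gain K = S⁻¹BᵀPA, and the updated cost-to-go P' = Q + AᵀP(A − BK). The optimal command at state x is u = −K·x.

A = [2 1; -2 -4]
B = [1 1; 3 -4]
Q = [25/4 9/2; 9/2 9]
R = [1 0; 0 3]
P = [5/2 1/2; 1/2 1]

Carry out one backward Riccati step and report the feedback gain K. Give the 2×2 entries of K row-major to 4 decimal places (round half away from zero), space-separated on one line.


BᵀP = [4.0000 3.5000; 0.5000 -3.5000]
S = R + BᵀPB = [1 0; 0 3] + [14.5000 -10.0000; -10.0000 14.5000] = [15.5000 -10.0000; -10.0000 17.5000]
BᵀPA = [1.0000 -10.0000; 8.0000 14.5000]
K = S⁻¹·BᵀPA = [0.5693 -0.1752; 0.7825 0.7285]
A−BK = [0.6482 0.4467; -0.5781 -0.5606]
AᵀP(A−BK) = [3.1708 2.3474; 2.3474 2.1854]
P' = Q + AᵀP(A−BK) = [9.4208 6.8474; 6.8474 11.1854]
tr(P') = 20.6062

0.5693 -0.1752 0.7825 0.7285


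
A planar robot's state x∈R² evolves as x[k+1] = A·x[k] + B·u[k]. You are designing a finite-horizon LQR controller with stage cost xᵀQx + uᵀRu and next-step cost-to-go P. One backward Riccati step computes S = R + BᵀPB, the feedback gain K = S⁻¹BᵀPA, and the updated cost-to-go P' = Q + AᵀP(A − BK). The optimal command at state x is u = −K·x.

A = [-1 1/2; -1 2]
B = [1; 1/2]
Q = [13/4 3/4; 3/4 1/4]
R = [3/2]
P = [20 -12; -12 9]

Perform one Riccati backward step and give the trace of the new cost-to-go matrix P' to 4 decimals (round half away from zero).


BᵀP = [14.0000 -7.5000]
S = R + BᵀPB = [3/2] + [10.2500] = [11.7500]
BᵀPA = [-6.5000 -8.0000]
K = S⁻¹·BᵀPA = [-0.5532 -0.6809]
A−BK = [-0.4468 1.1809; -0.7234 2.3404]
AᵀP(A−BK) = [1.4043 -2.4255; -2.4255 11.5532]
P' = Q + AᵀP(A−BK) = [4.6543 -1.6755; -1.6755 11.8032]
tr(P') = 16.4574

16.4574


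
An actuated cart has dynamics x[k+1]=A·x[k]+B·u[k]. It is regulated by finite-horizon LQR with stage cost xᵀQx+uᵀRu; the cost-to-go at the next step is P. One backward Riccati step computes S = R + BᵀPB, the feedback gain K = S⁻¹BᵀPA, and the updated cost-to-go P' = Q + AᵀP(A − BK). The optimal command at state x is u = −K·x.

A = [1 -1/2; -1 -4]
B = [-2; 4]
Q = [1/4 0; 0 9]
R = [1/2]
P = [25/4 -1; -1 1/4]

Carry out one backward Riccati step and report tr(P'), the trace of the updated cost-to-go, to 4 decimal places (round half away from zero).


10.6463

BᵀP = [-16.5000 3.0000]
S = R + BᵀPB = [1/2] + [45.0000] = [45.5000]
BᵀPA = [-19.5000 -3.7500]
K = S⁻¹·BᵀPA = [-0.4286 -0.0824]
A−BK = [0.1429 -0.6648; 0.7143 -3.6703]
AᵀP(A−BK) = [0.1429 -0.2321; -0.2321 1.2534]
P' = Q + AᵀP(A−BK) = [0.3929 -0.2321; -0.2321 10.2534]
tr(P') = 10.6463


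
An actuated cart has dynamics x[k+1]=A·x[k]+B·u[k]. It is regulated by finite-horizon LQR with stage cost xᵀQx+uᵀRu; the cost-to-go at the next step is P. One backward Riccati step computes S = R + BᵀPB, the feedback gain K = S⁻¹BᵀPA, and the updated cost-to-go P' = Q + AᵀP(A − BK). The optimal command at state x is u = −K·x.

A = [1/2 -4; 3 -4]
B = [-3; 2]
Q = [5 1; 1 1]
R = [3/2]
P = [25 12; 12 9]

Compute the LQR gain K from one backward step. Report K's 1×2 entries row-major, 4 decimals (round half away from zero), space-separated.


BᵀP = [-51.0000 -18.0000]
S = R + BᵀPB = [3/2] + [117.0000] = [118.5000]
BᵀPA = [-79.5000 276.0000]
K = S⁻¹·BᵀPA = [-0.6709 2.3291]
A−BK = [-1.5127 2.9873; 4.3418 -8.6582]
AᵀP(A−BK) = [69.9146 -140.8354; -140.8354 285.1646]
P' = Q + AᵀP(A−BK) = [74.9146 -139.8354; -139.8354 286.1646]
tr(P') = 361.0791

-0.6709 2.3291


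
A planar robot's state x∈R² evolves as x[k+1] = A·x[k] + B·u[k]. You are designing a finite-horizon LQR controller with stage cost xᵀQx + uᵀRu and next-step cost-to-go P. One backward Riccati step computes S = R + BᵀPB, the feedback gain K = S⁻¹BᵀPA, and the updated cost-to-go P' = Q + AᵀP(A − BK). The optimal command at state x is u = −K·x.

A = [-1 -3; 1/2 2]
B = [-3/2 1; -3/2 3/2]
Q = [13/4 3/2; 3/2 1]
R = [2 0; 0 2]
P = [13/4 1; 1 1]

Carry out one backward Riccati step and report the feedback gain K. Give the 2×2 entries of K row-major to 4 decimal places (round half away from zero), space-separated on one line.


0.2605 0.7386 -0.0636 -0.1160

BᵀP = [-6.3750 -3.0000; 4.7500 2.5000]
S = R + BᵀPB = [2 0; 0 2] + [14.0625 -10.8750; -10.8750 8.5000] = [16.0625 -10.8750; -10.8750 10.5000]
BᵀPA = [4.8750 13.1250; -3.5000 -9.2500]
K = S⁻¹·BᵀPA = [0.2605 0.7386; -0.0636 -0.1160]
A−BK = [-0.5457 -1.7761; 0.9860 3.2819]
AᵀP(A−BK) = [1.0078 3.2434; 3.2434 10.4831]
P' = Q + AᵀP(A−BK) = [4.2578 4.7434; 4.7434 11.4831]
tr(P') = 15.7409


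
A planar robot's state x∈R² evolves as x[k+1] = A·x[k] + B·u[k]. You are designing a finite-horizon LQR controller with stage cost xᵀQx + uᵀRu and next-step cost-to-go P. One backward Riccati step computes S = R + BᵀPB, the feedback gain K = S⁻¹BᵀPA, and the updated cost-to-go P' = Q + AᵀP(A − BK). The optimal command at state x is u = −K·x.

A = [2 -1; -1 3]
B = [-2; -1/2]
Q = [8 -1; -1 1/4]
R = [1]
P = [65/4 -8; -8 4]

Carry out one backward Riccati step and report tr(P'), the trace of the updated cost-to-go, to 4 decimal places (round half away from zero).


13.2010

BᵀP = [-28.5000 14.0000]
S = R + BᵀPB = [1] + [50.0000] = [51.0000]
BᵀPA = [-71.0000 70.5000]
K = S⁻¹·BᵀPA = [-1.3922 1.3824]
A−BK = [-0.7843 1.7647; -1.6961 3.6912]
AᵀP(A−BK) = [2.1569 -2.3529; -2.3529 2.7941]
P' = Q + AᵀP(A−BK) = [10.1569 -3.3529; -3.3529 3.0441]
tr(P') = 13.2010


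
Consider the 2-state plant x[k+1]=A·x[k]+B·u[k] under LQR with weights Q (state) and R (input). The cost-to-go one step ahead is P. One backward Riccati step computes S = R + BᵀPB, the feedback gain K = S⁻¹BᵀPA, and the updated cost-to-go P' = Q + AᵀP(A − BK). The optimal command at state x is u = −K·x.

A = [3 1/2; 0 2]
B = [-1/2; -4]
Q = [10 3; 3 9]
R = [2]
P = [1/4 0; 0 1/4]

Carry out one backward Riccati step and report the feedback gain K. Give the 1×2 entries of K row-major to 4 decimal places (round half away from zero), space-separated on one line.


-0.0619 -0.3402

BᵀP = [-0.1250 -1.0000]
S = R + BᵀPB = [2] + [4.0625] = [6.0625]
BᵀPA = [-0.3750 -2.0625]
K = S⁻¹·BᵀPA = [-0.0619 -0.3402]
A−BK = [2.9691 0.3299; -0.2474 0.6392]
AᵀP(A−BK) = [2.2268 0.2474; 0.2474 0.3608]
P' = Q + AᵀP(A−BK) = [12.2268 3.2474; 3.2474 9.3608]
tr(P') = 21.5876


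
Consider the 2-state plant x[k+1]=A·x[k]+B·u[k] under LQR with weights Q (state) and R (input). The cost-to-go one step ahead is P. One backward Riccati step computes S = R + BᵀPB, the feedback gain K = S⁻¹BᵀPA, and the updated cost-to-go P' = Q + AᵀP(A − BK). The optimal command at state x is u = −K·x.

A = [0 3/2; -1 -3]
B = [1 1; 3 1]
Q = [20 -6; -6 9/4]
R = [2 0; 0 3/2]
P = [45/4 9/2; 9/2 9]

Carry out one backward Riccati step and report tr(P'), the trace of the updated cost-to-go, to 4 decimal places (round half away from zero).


BᵀP = [24.7500 31.5000; 15.7500 13.5000]
S = R + BᵀPB = [2 0; 0 3/2] + [119.2500 56.2500; 56.2500 29.2500] = [121.2500 56.2500; 56.2500 30.7500]
BᵀPA = [-31.5000 -57.3750; -13.5000 -16.8750]
K = S⁻¹·BᵀPA = [-0.3708 -1.4442; 0.2392 2.0930]
A−BK = [0.1316 0.8512; -0.1269 -0.7605]
AᵀP(A−BK) = [0.5502 3.0140; 3.0140 18.2721]
P' = Q + AᵀP(A−BK) = [20.5502 -2.9860; -2.9860 20.5221]
tr(P') = 41.0723

41.0723


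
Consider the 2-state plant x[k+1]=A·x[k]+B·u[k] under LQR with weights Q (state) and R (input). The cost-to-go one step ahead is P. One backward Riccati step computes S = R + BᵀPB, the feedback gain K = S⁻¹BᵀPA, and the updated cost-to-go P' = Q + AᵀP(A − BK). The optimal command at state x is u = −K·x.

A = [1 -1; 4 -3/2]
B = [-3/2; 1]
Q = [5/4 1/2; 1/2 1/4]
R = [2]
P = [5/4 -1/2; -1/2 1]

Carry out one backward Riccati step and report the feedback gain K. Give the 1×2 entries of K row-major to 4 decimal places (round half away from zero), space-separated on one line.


BᵀP = [-2.3750 1.7500]
S = R + BᵀPB = [2] + [5.3125] = [7.3125]
BᵀPA = [4.6250 -0.2500]
K = S⁻¹·BᵀPA = [0.6325 -0.0342]
A−BK = [1.9487 -1.0513; 3.3675 -1.4658]
AᵀP(A−BK) = [10.3248 -4.3419; -4.3419 1.9915]
P' = Q + AᵀP(A−BK) = [11.5748 -3.8419; -3.8419 2.2415]
tr(P') = 13.8162

0.6325 -0.0342


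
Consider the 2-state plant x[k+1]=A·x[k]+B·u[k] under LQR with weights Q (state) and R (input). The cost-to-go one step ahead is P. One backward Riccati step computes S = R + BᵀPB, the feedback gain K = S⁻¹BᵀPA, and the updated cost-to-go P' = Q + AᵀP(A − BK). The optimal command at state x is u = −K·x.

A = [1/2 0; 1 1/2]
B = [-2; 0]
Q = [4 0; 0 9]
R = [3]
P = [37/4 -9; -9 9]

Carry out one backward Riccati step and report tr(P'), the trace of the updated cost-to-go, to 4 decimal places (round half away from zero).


BᵀP = [-18.5000 18.0000]
S = R + BᵀPB = [3] + [37.0000] = [40.0000]
BᵀPA = [8.7500 9.0000]
K = S⁻¹·BᵀPA = [0.2188 0.2250]
A−BK = [0.9375 0.4500; 1.0000 0.5000]
AᵀP(A−BK) = [0.3984 0.2813; 0.2813 0.2250]
P' = Q + AᵀP(A−BK) = [4.3984 0.2813; 0.2813 9.2250]
tr(P') = 13.6234

13.6234


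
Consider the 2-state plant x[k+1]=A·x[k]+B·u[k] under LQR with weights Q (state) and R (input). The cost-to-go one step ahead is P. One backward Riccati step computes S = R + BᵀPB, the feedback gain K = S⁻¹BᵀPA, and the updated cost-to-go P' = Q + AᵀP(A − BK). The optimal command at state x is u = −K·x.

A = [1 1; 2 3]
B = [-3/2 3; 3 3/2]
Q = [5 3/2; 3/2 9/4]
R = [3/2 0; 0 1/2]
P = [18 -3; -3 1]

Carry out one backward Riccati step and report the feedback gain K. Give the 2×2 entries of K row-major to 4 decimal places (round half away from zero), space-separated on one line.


BᵀP = [-36.0000 7.5000; 49.5000 -7.5000]
S = R + BᵀPB = [3/2 0; 0 1/2] + [76.5000 -96.7500; -96.7500 137.2500] = [78.0000 -96.7500; -96.7500 137.7500]
BᵀPA = [-21.0000 -13.5000; 34.5000 27.0000]
K = S⁻¹·BᵀPA = [0.3216 0.5438; 0.4764 0.5780]
A−BK = [0.0534 0.0818; 0.3206 0.5016]
AᵀP(A−BK) = [0.3200 0.4804; 0.4804 0.7365]
P' = Q + AᵀP(A−BK) = [5.3200 1.9804; 1.9804 2.9865]
tr(P') = 8.3065

0.3216 0.5438 0.4764 0.5780


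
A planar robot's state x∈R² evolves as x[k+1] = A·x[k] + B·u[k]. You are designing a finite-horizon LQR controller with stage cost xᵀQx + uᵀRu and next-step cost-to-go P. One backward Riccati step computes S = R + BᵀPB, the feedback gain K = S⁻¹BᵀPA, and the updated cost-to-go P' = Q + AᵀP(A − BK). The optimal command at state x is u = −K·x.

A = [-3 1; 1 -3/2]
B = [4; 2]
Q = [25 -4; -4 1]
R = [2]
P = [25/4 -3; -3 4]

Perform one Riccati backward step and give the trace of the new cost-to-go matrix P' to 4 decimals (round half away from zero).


BᵀP = [19.0000 -4.0000]
S = R + BᵀPB = [2] + [68.0000] = [70.0000]
BᵀPA = [-61.0000 25.0000]
K = S⁻¹·BᵀPA = [-0.8714 0.3571]
A−BK = [0.4857 -0.4286; 2.7429 -2.2143]
AᵀP(A−BK) = [25.0929 -19.4643; -19.4643 15.3214]
P' = Q + AᵀP(A−BK) = [50.0929 -23.4643; -23.4643 16.3214]
tr(P') = 66.4143

66.4143


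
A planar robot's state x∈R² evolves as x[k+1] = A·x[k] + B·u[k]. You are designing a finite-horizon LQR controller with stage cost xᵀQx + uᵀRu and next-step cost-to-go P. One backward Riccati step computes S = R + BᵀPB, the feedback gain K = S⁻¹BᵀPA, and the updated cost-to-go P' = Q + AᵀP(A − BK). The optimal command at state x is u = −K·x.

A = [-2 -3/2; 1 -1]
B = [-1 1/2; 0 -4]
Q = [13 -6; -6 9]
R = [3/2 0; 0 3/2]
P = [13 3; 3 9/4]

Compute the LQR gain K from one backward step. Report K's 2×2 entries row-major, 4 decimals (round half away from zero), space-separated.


BᵀP = [-13.0000 -3.0000; -5.5000 -7.5000]
S = R + BᵀPB = [3/2 0; 0 3/2] + [13.0000 5.5000; 5.5000 27.2500] = [14.5000 5.5000; 5.5000 28.7500]
BᵀPA = [23.0000 22.5000; 3.5000 15.7500]
K = S⁻¹·BᵀPA = [1.6605 1.4491; -0.1959 0.2706]
A−BK = [-0.2415 -0.1862; 0.2163 0.0824]
AᵀP(A−BK) = [4.7437 3.9741; 3.9741 3.6336]
P' = Q + AᵀP(A−BK) = [17.7437 -2.0259; -2.0259 12.6336]
tr(P') = 30.3773

1.6605 1.4491 -0.1959 0.2706


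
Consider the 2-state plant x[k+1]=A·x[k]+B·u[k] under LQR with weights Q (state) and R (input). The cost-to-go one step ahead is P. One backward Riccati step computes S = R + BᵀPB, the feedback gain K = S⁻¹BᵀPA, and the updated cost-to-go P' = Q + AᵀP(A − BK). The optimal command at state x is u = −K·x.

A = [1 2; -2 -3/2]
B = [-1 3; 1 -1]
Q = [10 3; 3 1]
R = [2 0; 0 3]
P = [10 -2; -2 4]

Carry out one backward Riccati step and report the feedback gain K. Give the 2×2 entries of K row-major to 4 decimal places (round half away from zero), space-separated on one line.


-1.0385 -0.6707 0.0769 0.4663

BᵀP = [-12.0000 6.0000; 32.0000 -10.0000]
S = R + BᵀPB = [2 0; 0 3] + [18.0000 -42.0000; -42.0000 106.0000] = [20.0000 -42.0000; -42.0000 109.0000]
BᵀPA = [-24.0000 -33.0000; 52.0000 79.0000]
K = S⁻¹·BᵀPA = [-1.0385 -0.6707; 0.0769 0.4663]
A−BK = [-0.2692 -0.0697; -0.8846 -0.3630]
AᵀP(A−BK) = [5.0769 2.6538; 2.6538 2.0264]
P' = Q + AᵀP(A−BK) = [15.0769 5.6538; 5.6538 3.0264]
tr(P') = 18.1034


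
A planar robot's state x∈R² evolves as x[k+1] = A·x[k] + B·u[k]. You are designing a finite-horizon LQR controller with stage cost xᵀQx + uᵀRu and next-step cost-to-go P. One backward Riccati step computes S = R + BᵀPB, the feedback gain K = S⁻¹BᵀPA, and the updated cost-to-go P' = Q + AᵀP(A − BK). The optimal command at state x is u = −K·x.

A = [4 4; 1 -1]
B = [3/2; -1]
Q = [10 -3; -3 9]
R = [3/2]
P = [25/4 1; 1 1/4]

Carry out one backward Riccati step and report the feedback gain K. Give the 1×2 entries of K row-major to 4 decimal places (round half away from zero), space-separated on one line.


2.7122 2.5171

BᵀP = [8.3750 1.2500]
S = R + BᵀPB = [3/2] + [11.3125] = [12.8125]
BᵀPA = [34.7500 32.2500]
K = S⁻¹·BᵀPA = [2.7122 2.5171]
A−BK = [-0.0683 0.2244; 3.7122 1.5171]
AᵀP(A−BK) = [14.0012 12.2817; 12.2817 11.0744]
P' = Q + AᵀP(A−BK) = [24.0012 9.2817; 9.2817 20.0744]
tr(P') = 44.0756


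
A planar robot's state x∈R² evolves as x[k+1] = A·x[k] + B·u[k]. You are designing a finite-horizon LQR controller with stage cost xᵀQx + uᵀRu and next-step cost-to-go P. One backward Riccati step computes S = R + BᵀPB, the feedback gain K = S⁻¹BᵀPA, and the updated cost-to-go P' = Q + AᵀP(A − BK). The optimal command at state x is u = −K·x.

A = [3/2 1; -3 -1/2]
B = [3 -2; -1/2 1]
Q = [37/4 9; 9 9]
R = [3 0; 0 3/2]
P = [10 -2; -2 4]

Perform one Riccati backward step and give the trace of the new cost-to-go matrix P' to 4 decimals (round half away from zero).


BᵀP = [31.0000 -8.0000; -22.0000 8.0000]
S = R + BᵀPB = [3 0; 0 3/2] + [97.0000 -70.0000; -70.0000 52.0000] = [100.0000 -70.0000; -70.0000 53.5000]
BᵀPA = [70.5000 35.0000; -57.0000 -26.0000]
K = S⁻¹·BᵀPA = [-0.4850 0.1167; -1.7000 -0.3333]
A−BK = [-0.4450 -0.0167; -1.5425 -0.1083]
AᵀP(A−BK) = [13.7925 1.2750; 1.2750 0.2500]
P' = Q + AᵀP(A−BK) = [23.0425 10.2750; 10.2750 9.2500]
tr(P') = 32.2925

32.2925


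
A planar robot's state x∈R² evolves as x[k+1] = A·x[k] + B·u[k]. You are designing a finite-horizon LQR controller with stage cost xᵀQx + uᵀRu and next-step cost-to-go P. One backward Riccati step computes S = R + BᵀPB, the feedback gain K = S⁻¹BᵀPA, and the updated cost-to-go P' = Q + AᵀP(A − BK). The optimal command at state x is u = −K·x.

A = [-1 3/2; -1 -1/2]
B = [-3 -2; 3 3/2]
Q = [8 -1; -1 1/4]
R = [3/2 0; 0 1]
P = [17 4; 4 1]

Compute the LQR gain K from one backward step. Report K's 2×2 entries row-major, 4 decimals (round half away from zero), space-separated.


BᵀP = [-39.0000 -9.0000; -28.0000 -6.5000]
S = R + BᵀPB = [3/2 0; 0 1] + [90.0000 64.5000; 64.5000 46.2500] = [91.5000 64.5000; 64.5000 47.2500]
BᵀPA = [48.0000 -54.0000; 34.5000 -38.7500]
K = S⁻¹·BᵀPA = [0.2621 -0.3195; 0.3724 -0.3839]
A−BK = [0.5310 -0.2264; -2.3448 1.0345]
AᵀP(A−BK) = [0.5724 -0.4172; -0.4172 0.3684]
P' = Q + AᵀP(A−BK) = [8.5724 -1.4172; -1.4172 0.6184]
tr(P') = 9.1908

0.2621 -0.3195 0.3724 -0.3839


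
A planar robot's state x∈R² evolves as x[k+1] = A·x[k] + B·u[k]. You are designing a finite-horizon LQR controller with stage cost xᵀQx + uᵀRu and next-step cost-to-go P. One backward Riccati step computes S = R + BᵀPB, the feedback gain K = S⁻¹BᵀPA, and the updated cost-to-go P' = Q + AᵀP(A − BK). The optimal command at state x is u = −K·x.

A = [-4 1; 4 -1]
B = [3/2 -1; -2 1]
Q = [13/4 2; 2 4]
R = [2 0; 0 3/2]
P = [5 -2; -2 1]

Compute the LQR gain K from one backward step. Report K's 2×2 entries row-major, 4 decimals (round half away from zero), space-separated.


BᵀP = [11.5000 -5.0000; -7.0000 3.0000]
S = R + BᵀPB = [2 0; 0 3/2] + [27.2500 -16.5000; -16.5000 10.0000] = [29.2500 -16.5000; -16.5000 11.5000]
BᵀPA = [-66.0000 16.5000; 40.0000 -10.0000]
K = S⁻¹·BᵀPA = [-1.5439 0.3860; 1.2632 -0.3158]
A−BK = [-0.4211 0.1053; -0.3509 0.0877]
AᵀP(A−BK) = [7.5789 -1.8947; -1.8947 0.4737]
P' = Q + AᵀP(A−BK) = [10.8289 0.1053; 0.1053 4.4737]
tr(P') = 15.3026

-1.5439 0.3860 1.2632 -0.3158


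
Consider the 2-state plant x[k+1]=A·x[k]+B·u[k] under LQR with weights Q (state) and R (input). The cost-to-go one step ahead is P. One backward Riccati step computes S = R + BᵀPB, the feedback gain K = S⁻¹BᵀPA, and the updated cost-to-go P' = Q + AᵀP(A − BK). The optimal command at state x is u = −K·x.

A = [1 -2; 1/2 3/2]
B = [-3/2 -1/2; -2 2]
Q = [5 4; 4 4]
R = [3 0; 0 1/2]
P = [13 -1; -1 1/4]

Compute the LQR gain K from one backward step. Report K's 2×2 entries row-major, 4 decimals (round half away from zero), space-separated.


-0.4205 0.6947 -0.5155 1.6344

BᵀP = [-17.5000 1.0000; -8.5000 1.0000]
S = R + BᵀPB = [3 0; 0 1/2] + [24.2500 10.7500; 10.7500 6.2500] = [27.2500 10.7500; 10.7500 6.7500]
BᵀPA = [-17.0000 36.5000; -8.0000 18.5000]
K = S⁻¹·BᵀPA = [-0.4205 0.6947; -0.5155 1.6344]
A−BK = [0.1115 -0.1408; 0.6901 -0.3793]
AᵀP(A−BK) = [0.7901 -1.4277; -1.4277 2.9702]
P' = Q + AᵀP(A−BK) = [5.7901 2.5723; 2.5723 6.9702]
tr(P') = 12.7603


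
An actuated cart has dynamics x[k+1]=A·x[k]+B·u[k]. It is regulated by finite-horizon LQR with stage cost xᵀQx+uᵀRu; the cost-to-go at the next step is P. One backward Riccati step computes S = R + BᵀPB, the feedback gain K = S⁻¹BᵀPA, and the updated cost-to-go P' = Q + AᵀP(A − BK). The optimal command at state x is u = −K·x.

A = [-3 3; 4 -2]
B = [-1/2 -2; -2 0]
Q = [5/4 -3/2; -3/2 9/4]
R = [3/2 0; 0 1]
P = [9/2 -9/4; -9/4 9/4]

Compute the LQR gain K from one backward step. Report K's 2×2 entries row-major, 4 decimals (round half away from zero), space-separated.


BᵀP = [2.2500 -3.3750; -9.0000 4.5000]
S = R + BᵀPB = [3/2 0; 0 1] + [5.6250 -4.5000; -4.5000 18.0000] = [7.1250 -4.5000; -4.5000 19.0000]
BᵀPA = [-20.2500 13.5000; 45.0000 -36.0000]
K = S⁻¹·BᵀPA = [-1.5831 0.8208; 1.9935 -1.7003]
A−BK = [0.1954 0.0098; 0.8339 -0.3583]
AᵀP(A−BK) = [8.7362 -5.8632; -5.8632 4.2068]
P' = Q + AᵀP(A−BK) = [9.9862 -7.3632; -7.3632 6.4568]
tr(P') = 16.4430

-1.5831 0.8208 1.9935 -1.7003


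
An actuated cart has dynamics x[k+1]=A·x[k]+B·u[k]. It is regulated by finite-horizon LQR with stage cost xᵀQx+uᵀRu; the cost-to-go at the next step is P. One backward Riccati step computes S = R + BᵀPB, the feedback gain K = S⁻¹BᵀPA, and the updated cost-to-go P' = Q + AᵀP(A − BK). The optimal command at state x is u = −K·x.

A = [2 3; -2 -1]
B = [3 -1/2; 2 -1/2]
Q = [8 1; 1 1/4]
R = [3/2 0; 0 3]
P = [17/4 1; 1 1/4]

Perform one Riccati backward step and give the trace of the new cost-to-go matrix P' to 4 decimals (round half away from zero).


9.6559

BᵀP = [14.7500 3.5000; -2.6250 -0.6250]
S = R + BᵀPB = [3/2 0; 0 3] + [51.2500 -9.1250; -9.1250 1.6250] = [52.7500 -9.1250; -9.1250 4.6250]
BᵀPA = [22.5000 40.7500; -4.0000 -7.2500]
K = S⁻¹·BᵀPA = [0.4204 0.7611; -0.0354 -0.0659]
A−BK = [0.7211 0.6837; -2.8585 -2.5552]
AᵀP(A−BK) = [0.3990 0.6114; 0.6114 1.0069]
P' = Q + AᵀP(A−BK) = [8.3990 1.6114; 1.6114 1.2569]
tr(P') = 9.6559


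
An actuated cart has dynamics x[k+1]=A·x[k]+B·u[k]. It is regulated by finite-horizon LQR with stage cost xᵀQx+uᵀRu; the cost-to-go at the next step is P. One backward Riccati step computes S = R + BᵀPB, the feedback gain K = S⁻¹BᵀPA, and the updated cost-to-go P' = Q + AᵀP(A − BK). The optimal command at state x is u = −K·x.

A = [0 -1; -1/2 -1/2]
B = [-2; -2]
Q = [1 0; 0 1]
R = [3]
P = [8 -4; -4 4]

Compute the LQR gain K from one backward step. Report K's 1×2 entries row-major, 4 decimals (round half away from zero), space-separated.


0.0000 0.4211

BᵀP = [-8.0000 0.0000]
S = R + BᵀPB = [3] + [16.0000] = [19.0000]
BᵀPA = [0.0000 8.0000]
K = S⁻¹·BᵀPA = [0.0000 0.4211]
A−BK = [0.0000 -0.1579; -0.5000 0.3421]
AᵀP(A−BK) = [1.0000 -1.0000; -1.0000 1.6316]
P' = Q + AᵀP(A−BK) = [2.0000 -1.0000; -1.0000 2.6316]
tr(P') = 4.6316


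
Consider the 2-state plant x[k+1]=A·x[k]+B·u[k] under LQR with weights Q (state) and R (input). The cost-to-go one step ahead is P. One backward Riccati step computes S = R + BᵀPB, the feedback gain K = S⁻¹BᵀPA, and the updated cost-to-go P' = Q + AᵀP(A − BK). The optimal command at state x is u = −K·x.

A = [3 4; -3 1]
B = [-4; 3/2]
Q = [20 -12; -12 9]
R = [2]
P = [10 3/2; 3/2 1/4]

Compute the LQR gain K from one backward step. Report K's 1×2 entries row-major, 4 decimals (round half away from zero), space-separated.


BᵀP = [-37.7500 -5.6250]
S = R + BᵀPB = [2] + [142.5625] = [144.5625]
BᵀPA = [-96.3750 -156.6250]
K = S⁻¹·BᵀPA = [-0.6667 -1.0834]
A−BK = [0.3333 -0.3338; -2.0000 2.6252]
AᵀP(A−BK) = [1.0000 1.3333; 1.3333 2.5560]
P' = Q + AᵀP(A−BK) = [21.0000 -10.6667; -10.6667 11.5560]
tr(P') = 32.5560

-0.6667 -1.0834


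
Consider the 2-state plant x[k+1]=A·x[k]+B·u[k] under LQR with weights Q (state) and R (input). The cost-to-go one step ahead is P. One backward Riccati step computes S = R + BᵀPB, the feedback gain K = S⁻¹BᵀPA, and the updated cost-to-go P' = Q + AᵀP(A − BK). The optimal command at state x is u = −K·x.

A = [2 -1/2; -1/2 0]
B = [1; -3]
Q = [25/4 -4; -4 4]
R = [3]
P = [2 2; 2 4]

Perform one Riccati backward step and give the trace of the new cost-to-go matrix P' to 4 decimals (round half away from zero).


BᵀP = [-4.0000 -10.0000]
S = R + BᵀPB = [3] + [26.0000] = [29.0000]
BᵀPA = [-3.0000 2.0000]
K = S⁻¹·BᵀPA = [-0.1034 0.0690]
A−BK = [2.1034 -0.5690; -0.8103 0.2069]
AᵀP(A−BK) = [4.6897 -1.2931; -1.2931 0.3621]
P' = Q + AᵀP(A−BK) = [10.9397 -5.2931; -5.2931 4.3621]
tr(P') = 15.3017

15.3017


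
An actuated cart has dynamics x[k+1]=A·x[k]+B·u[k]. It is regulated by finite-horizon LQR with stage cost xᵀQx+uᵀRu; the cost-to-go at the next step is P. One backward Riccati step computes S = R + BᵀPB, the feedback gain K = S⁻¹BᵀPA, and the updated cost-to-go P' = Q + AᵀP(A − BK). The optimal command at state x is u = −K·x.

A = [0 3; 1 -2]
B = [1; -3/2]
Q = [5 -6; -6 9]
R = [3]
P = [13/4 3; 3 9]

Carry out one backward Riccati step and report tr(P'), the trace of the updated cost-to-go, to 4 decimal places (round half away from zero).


BᵀP = [-1.2500 -10.5000]
S = R + BᵀPB = [3] + [14.5000] = [17.5000]
BᵀPA = [-10.5000 17.2500]
K = S⁻¹·BᵀPA = [-0.6000 0.9857]
A−BK = [0.6000 2.0143; 0.1000 -0.5214]
AᵀP(A−BK) = [2.7000 1.3500; 1.3500 12.2464]
P' = Q + AᵀP(A−BK) = [7.7000 -4.6500; -4.6500 21.2464]
tr(P') = 28.9464

28.9464


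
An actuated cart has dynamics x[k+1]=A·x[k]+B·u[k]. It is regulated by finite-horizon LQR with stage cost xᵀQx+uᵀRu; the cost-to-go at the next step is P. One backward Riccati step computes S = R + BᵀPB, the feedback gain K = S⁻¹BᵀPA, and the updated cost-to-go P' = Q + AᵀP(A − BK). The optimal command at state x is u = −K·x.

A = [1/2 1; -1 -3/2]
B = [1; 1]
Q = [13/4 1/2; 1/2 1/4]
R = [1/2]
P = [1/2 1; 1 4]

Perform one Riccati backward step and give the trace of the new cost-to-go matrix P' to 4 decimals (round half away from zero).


BᵀP = [1.5000 5.0000]
S = R + BᵀPB = [1/2] + [6.5000] = [7.0000]
BᵀPA = [-4.2500 -6.0000]
K = S⁻¹·BᵀPA = [-0.6071 -0.8571]
A−BK = [1.1071 1.8571; -0.3929 -0.6429]
AᵀP(A−BK) = [0.5446 0.8571; 0.8571 1.3571]
P' = Q + AᵀP(A−BK) = [3.7946 1.3571; 1.3571 1.6071]
tr(P') = 5.4018

5.4018


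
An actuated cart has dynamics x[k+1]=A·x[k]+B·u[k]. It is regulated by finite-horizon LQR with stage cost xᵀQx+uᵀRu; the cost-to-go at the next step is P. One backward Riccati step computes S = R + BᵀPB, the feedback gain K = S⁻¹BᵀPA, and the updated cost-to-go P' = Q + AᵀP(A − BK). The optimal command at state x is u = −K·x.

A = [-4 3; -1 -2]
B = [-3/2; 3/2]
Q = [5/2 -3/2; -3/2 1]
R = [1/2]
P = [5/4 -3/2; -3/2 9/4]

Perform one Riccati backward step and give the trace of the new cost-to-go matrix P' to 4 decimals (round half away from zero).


BᵀP = [-4.1250 5.6250]
S = R + BᵀPB = [1/2] + [14.6250] = [15.1250]
BᵀPA = [10.8750 -23.6250]
K = S⁻¹·BᵀPA = [0.7190 -1.5620]
A−BK = [-2.9215 0.6570; -2.0785 0.3430]
AᵀP(A−BK) = [2.4308 -1.0134; -1.0134 1.3481]
P' = Q + AᵀP(A−BK) = [4.9308 -2.5134; -2.5134 2.3481]
tr(P') = 7.2789

7.2789


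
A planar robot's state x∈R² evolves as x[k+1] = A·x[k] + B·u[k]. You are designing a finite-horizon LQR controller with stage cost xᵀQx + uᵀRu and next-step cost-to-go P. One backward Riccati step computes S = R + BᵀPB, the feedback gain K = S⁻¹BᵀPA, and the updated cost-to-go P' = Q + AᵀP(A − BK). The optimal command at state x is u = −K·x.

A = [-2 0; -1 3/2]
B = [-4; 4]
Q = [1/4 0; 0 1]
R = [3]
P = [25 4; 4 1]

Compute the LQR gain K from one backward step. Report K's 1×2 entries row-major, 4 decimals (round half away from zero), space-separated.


0.6186 -0.0619

BᵀP = [-84.0000 -12.0000]
S = R + BᵀPB = [3] + [288.0000] = [291.0000]
BᵀPA = [180.0000 -18.0000]
K = S⁻¹·BᵀPA = [0.6186 -0.0619]
A−BK = [0.4742 -0.2474; -3.4742 1.7474]
AᵀP(A−BK) = [5.6598 -2.3660; -2.3660 1.1366]
P' = Q + AᵀP(A−BK) = [5.9098 -2.3660; -2.3660 2.1366]
tr(P') = 8.0464


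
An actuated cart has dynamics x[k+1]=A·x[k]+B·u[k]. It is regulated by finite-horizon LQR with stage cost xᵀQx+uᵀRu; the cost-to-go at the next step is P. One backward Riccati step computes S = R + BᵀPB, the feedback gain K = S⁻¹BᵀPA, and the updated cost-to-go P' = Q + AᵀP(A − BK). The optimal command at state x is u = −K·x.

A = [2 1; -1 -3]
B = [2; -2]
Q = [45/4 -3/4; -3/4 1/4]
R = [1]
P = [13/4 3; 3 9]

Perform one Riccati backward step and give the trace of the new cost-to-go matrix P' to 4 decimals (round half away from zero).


30.0096

BᵀP = [0.5000 -12.0000]
S = R + BᵀPB = [1] + [25.0000] = [26.0000]
BᵀPA = [13.0000 36.5000]
K = S⁻¹·BᵀPA = [0.5000 1.4038]
A−BK = [1.0000 -1.8077; 0.0000 -0.1923]
AᵀP(A−BK) = [3.5000 -5.7500; -5.7500 15.0096]
P' = Q + AᵀP(A−BK) = [14.7500 -6.5000; -6.5000 15.2596]
tr(P') = 30.0096


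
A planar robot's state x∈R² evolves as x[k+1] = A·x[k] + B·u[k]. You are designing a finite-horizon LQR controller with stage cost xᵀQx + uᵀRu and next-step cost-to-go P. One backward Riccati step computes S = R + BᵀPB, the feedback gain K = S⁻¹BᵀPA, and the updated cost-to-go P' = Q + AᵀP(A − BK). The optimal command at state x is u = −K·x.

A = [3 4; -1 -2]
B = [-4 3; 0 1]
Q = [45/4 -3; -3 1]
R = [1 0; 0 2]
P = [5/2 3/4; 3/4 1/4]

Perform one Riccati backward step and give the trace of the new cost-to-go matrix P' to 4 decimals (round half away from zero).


13.2749

BᵀP = [-10.0000 -3.0000; 8.2500 2.5000]
S = R + BᵀPB = [1 0; 0 2] + [40.0000 -33.0000; -33.0000 27.2500] = [41.0000 -33.0000; -33.0000 29.2500]
BᵀPA = [-27.0000 -34.0000; 22.2500 28.0000]
K = S⁻¹·BᵀPA = [-0.5034 -0.6395; 0.1927 0.2358]
A−BK = [0.4082 0.7347; -1.1927 -2.2358]
AᵀP(A−BK) = [0.3696 0.4875; 0.4875 0.6553]
P' = Q + AᵀP(A−BK) = [11.6196 -2.5125; -2.5125 1.6553]
tr(P') = 13.2749


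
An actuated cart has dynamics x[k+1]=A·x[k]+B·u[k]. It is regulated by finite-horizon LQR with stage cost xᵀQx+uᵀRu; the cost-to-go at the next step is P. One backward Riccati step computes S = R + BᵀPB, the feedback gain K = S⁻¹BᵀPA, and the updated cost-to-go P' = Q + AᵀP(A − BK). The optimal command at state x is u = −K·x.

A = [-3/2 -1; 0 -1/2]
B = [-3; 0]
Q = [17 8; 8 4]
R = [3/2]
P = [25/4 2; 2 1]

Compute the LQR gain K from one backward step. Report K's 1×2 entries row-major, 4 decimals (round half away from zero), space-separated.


0.4870 0.3766

BᵀP = [-18.7500 -6.0000]
S = R + BᵀPB = [3/2] + [56.2500] = [57.7500]
BᵀPA = [28.1250 21.7500]
K = S⁻¹·BᵀPA = [0.4870 0.3766]
A−BK = [-0.0390 0.1299; 0.0000 -0.5000]
AᵀP(A−BK) = [0.3653 0.2825; 0.2825 0.3084]
P' = Q + AᵀP(A−BK) = [17.3653 8.2825; 8.2825 4.3084]
tr(P') = 21.6737


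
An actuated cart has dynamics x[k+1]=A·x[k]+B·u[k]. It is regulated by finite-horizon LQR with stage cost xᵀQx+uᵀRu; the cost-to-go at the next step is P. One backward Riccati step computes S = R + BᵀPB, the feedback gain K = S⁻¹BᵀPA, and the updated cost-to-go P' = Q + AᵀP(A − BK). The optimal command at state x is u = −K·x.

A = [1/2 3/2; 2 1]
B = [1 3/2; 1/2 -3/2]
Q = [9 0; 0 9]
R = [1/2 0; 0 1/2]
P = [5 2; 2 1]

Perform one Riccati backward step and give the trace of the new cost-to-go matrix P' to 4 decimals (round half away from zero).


20.0112

BᵀP = [6.0000 2.5000; 4.5000 1.5000]
S = R + BᵀPB = [1/2 0; 0 1/2] + [7.2500 5.2500; 5.2500 4.5000] = [7.7500 5.2500; 5.2500 5.0000]
BᵀPA = [8.0000 11.5000; 5.2500 8.2500]
K = S⁻¹·BᵀPA = [1.1117 1.2682; -0.1173 0.3184]
A−BK = [-0.4358 -0.2458; 1.2682 0.8436]
AᵀP(A−BK) = [0.9721 0.9330; 0.9330 1.0391]
P' = Q + AᵀP(A−BK) = [9.9721 0.9330; 0.9330 10.0391]
tr(P') = 20.0112
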